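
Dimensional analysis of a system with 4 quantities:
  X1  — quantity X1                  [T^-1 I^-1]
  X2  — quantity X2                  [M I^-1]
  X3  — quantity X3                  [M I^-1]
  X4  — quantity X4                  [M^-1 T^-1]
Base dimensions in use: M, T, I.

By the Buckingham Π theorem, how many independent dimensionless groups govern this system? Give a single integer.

Exponent matrix [M,T,I] × [X1,X2,X3,X4]:
  M: [ 0  1  1 -1]
  T: [-1  0  0 -1]
  I: [-1 -1 -1  0]
RREF → pivots at {X1,X2} ⇒ r = 2
n=4, r=2 ⇒ 2 dimensionless groups

2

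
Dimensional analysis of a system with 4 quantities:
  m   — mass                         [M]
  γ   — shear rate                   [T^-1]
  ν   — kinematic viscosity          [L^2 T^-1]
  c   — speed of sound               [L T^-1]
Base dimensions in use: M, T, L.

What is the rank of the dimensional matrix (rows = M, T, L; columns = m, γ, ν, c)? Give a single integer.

3

Dimensional matrix (M×T×L by m×γ×ν×c):
  M: [ 1  0  0  0]
  T: [ 0 -1 -1 -1]
  L: [ 0  0  2  1]
Row reduction gives pivot columns m,γ,ν; rank = 3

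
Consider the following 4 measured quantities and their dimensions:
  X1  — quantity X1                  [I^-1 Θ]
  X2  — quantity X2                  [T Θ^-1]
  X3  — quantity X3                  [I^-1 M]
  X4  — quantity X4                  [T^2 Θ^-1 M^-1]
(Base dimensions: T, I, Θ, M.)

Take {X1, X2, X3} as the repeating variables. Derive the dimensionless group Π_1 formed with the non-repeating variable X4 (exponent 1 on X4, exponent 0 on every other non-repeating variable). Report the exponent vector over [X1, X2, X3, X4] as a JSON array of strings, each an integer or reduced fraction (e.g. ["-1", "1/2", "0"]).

["-1", "-2", "1", "1"]

Dimensional matrix (T×I×Θ×M by X1×X2×X3×X4):
  T: [ 0  1  0  2]
  I: [-1  0 -1  0]
  Θ: [ 1 -1  0 -1]
  M: [ 0  0  1 -1]
Row reduction gives pivot columns X1,X2,X3; rank = 3
Repeat: X1,X2,X3; free: X4
RREF:
  r0: [   1    0    0    1]
  r1: [   0    1    0    2]
  r2: [   0    0    1   -1]
  r3: [   0    0    0    0]
Fix exponent of X4 at 1; solve each RREF row for its pivot's exponent:
  r0: exp(X1) + (1)·1 = 0 ⇒ exp(X1) = -1
  r1: exp(X2) + (2)·1 = 0 ⇒ exp(X2) = -2
  r2: exp(X3) + (-1)·1 = 0 ⇒ exp(X3) = 1
Π_1 = X1^-1 · X2^-2 · X3 · X4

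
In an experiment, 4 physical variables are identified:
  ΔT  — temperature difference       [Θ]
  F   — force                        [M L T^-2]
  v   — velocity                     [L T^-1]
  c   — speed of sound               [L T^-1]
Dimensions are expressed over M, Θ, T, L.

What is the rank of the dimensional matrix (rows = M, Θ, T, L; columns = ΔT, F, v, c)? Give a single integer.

3

Write exponents as rows M,Θ,T,L / cols ΔT,F,v,c:
  M: [ 0  1  0  0]
  Θ: [ 1  0  0  0]
  T: [ 0 -2 -1 -1]
  L: [ 0  1  1  1]
Row reduction gives pivot columns ΔT,F,v; rank = 3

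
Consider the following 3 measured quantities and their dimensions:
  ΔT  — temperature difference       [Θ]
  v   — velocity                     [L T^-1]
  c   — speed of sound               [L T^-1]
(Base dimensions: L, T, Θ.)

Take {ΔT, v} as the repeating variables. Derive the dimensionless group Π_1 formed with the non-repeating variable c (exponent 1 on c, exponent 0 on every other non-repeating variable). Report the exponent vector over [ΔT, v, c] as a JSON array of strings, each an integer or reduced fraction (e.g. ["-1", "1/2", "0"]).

Exponent matrix [L,T,Θ] × [ΔT,v,c]:
  L: [ 0  1  1]
  T: [ 0 -1 -1]
  Θ: [ 1  0  0]
Echelon form has 2 nonzero rows (pivots: ΔT,v)
Repeat: ΔT,v; free: c
RREF:
  r0: [   1    0    0]
  r1: [   0    1    1]
  r2: [   0    0    0]
Fix exponent of c at 1; solve each RREF row for its pivot's exponent:
  r0: exp(ΔT) + (0)·1 = 0 ⇒ exp(ΔT) = 0
  r1: exp(v) + (1)·1 = 0 ⇒ exp(v) = -1
Π_1 = v^-1 · c

["0", "-1", "1"]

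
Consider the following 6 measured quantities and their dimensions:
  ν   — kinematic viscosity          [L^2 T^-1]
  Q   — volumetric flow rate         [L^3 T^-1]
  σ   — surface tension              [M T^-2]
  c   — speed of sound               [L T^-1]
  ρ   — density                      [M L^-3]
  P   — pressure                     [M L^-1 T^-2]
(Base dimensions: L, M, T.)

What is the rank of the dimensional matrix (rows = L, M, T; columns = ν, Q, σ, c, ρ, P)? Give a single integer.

3

Dimensional matrix (L×M×T by ν×Q×σ×c×ρ×P):
  L: [ 2  3  0  1 -3 -1]
  M: [ 0  0  1  0  1  1]
  T: [-1 -1 -2 -1  0 -2]
Row reduction gives pivot columns ν,Q,σ; rank = 3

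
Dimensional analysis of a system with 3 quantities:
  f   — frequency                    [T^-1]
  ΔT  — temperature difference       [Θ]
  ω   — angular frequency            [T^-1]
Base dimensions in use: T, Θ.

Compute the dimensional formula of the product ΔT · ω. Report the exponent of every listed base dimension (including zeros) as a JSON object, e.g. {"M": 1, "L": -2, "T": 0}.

Write exponents as rows T,Θ / cols f,ΔT,ω:
  T: [-1  0 -1]
  Θ: [ 0  1  0]
  [T]: (1)·0+(1)·-1 = -1
  [Θ]: (1)·1+(1)·0 = 1
⇒ T^-1 Θ

{"T": -1, "Θ": 1}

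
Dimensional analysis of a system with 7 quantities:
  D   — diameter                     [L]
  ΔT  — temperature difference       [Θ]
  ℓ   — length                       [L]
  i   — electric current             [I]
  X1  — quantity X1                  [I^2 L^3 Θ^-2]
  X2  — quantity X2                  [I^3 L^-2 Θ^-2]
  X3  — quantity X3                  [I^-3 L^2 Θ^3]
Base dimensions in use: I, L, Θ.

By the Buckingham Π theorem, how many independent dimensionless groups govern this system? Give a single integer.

4

Exponent matrix [I,L,Θ] × [D,ΔT,ℓ,i,X1,X2,X3]:
  I: [ 0  0  0  1  2  3 -3]
  L: [ 1  0  1  0  3 -2  2]
  Θ: [ 0  1  0  0 -2 -2  3]
Row reduction gives pivot columns D,ΔT,i; rank = 3
Π count = n − r = 7 − 3 = 4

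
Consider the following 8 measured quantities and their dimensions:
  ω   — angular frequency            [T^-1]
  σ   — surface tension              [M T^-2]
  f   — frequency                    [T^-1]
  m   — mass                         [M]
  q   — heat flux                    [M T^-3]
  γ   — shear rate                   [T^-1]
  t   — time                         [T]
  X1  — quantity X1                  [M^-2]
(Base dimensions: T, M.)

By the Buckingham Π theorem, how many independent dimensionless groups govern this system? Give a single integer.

6

Dimensional matrix (T×M by ω×σ×f×m×q×γ×t×X1):
  T: [-1 -2 -1  0 -3 -1  1  0]
  M: [ 0  1  0  1  1  0  0 -2]
Echelon form has 2 nonzero rows (pivots: ω,σ)
n=8, r=2 ⇒ 6 dimensionless groups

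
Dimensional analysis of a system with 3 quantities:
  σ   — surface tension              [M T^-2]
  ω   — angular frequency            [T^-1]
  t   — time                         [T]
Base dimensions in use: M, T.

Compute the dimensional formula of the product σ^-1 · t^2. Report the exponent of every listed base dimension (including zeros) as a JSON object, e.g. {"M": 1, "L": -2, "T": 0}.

Write exponents as rows M,T / cols σ,ω,t:
  M: [ 1  0  0]
  T: [-2 -1  1]
  [M]: (-1)·1+(2)·0 = -1
  [T]: (-1)·-2+(2)·1 = 4
⇒ M^-1 T^4

{"M": -1, "T": 4}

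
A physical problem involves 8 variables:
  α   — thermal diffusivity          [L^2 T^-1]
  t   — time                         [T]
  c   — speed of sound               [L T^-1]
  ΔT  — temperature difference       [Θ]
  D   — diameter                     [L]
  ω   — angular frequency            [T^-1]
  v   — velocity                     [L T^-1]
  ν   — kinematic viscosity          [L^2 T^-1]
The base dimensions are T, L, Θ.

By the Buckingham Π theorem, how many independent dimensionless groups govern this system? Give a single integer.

5

Write exponents as rows T,L,Θ / cols α,t,c,ΔT,D,ω,v,ν:
  T: [-1  1 -1  0  0 -1 -1 -1]
  L: [ 2  0  1  0  1  0  1  2]
  Θ: [ 0  0  0  1  0  0  0  0]
RREF → pivots at {α,t,ΔT} ⇒ r = 3
n=8, r=3 ⇒ 5 dimensionless groups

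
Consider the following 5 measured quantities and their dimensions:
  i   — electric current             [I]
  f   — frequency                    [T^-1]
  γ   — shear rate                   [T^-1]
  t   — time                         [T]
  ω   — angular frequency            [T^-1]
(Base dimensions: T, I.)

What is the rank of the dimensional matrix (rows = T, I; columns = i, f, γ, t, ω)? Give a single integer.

Write exponents as rows T,I / cols i,f,γ,t,ω:
  T: [ 0 -1 -1  1 -1]
  I: [ 1  0  0  0  0]
Echelon form has 2 nonzero rows (pivots: i,f)

2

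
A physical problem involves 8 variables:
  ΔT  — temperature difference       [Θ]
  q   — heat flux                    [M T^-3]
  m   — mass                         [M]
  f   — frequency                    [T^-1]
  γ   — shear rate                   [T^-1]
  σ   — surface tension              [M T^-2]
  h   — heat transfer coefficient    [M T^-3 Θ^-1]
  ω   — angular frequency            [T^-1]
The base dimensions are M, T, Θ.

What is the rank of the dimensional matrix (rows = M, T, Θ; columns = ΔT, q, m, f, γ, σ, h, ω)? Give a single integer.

Dimensional matrix (M×T×Θ by ΔT×q×m×f×γ×σ×h×ω):
  M: [ 0  1  1  0  0  1  1  0]
  T: [ 0 -3  0 -1 -1 -2 -3 -1]
  Θ: [ 1  0  0  0  0  0 -1  0]
Echelon form has 3 nonzero rows (pivots: ΔT,q,m)

3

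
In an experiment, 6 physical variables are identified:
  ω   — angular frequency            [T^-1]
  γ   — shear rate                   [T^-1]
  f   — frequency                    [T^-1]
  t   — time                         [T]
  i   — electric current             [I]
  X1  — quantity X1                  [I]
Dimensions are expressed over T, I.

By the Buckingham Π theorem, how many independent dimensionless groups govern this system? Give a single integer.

4

Exponent matrix [T,I] × [ω,γ,f,t,i,X1]:
  T: [-1 -1 -1  1  0  0]
  I: [ 0  0  0  0  1  1]
Row reduction gives pivot columns ω,i; rank = 2
Π count = n − r = 6 − 2 = 4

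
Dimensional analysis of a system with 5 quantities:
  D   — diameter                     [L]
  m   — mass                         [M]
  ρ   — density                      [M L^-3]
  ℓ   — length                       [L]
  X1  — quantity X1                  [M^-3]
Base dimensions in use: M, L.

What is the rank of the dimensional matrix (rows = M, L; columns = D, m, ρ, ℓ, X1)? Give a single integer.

2

Dimensional matrix (M×L by D×m×ρ×ℓ×X1):
  M: [ 0  1  1  0 -3]
  L: [ 1  0 -3  1  0]
Echelon form has 2 nonzero rows (pivots: D,m)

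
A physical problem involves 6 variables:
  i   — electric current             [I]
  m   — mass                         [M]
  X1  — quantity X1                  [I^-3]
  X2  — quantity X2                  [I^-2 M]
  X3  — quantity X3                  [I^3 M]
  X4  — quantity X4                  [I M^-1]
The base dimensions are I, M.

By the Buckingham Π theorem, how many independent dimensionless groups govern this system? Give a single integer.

Dimensional matrix (I×M by i×m×X1×X2×X3×X4):
  I: [ 1  0 -3 -2  3  1]
  M: [ 0  1  0  1  1 -1]
RREF → pivots at {i,m} ⇒ r = 2
6 vars − rank 2 = 4 Π groups

4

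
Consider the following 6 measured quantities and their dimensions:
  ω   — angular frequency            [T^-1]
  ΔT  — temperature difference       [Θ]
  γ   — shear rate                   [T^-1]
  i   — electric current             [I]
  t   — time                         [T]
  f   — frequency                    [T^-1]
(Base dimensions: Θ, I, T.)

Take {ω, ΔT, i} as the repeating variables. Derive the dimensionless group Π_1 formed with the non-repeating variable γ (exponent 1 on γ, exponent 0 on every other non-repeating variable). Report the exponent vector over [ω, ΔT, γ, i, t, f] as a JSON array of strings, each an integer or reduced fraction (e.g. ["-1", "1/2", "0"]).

["-1", "0", "1", "0", "0", "0"]

Dimensional matrix (Θ×I×T by ω×ΔT×γ×i×t×f):
  Θ: [ 0  1  0  0  0  0]
  I: [ 0  0  0  1  0  0]
  T: [-1  0 -1  0  1 -1]
RREF → pivots at {ω,ΔT,i} ⇒ r = 3
Pivot set = {ω,ΔT,i}, free = {γ,t,f}
RREF:
  r0: [   1    0    1    0   -1    1]
  r1: [   0    1    0    0    0    0]
  r2: [   0    0    0    1    0    0]
Fix exponent of γ at 1, t at 0, f at 0; solve each RREF row for its pivot's exponent:
  r0: exp(ω) + (1)·1 = 0 ⇒ exp(ω) = -1
  r1: exp(ΔT) + (0)·1 = 0 ⇒ exp(ΔT) = 0
  r2: exp(i) + (0)·1 = 0 ⇒ exp(i) = 0
Π_1 = ω^-1 · γ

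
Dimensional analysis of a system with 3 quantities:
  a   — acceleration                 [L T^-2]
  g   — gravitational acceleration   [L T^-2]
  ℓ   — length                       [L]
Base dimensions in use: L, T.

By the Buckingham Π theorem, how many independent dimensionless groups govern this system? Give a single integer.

1

Exponent matrix [L,T] × [a,g,ℓ]:
  L: [ 1  1  1]
  T: [-2 -2  0]
Echelon form has 2 nonzero rows (pivots: a,ℓ)
3 vars − rank 2 = 1 Π group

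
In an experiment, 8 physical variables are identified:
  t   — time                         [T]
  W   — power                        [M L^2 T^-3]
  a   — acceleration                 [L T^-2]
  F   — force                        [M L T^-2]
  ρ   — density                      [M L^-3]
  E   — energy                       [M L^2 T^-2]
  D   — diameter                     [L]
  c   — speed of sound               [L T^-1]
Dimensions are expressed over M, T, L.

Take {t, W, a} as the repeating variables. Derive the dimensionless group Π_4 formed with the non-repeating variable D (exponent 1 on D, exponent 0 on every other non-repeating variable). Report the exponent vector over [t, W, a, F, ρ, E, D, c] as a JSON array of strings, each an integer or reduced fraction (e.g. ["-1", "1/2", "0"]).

Write exponents as rows M,T,L / cols t,W,a,F,ρ,E,D,c:
  M: [ 0  1  0  1  1  1  0  0]
  T: [ 1 -3 -2 -2  0 -2  0 -1]
  L: [ 0  2  1  1 -3  2  1  1]
Echelon form has 3 nonzero rows (pivots: t,W,a)
Pivot set = {t,W,a}, free = {F,ρ,E,D,c}
RREF:
  r0: [   1    0    0   -1   -7    1    2    1]
  r1: [   0    1    0    1    1    1    0    0]
  r2: [   0    0    1   -1   -5    0    1    1]
Fix exponent of D at 1, F at 0, ρ at 0, E at 0, c at 0; solve each RREF row for its pivot's exponent:
  r0: exp(t) + (2)·1 = 0 ⇒ exp(t) = -2
  r1: exp(W) + (0)·1 = 0 ⇒ exp(W) = 0
  r2: exp(a) + (1)·1 = 0 ⇒ exp(a) = -1
Π_4 = t^-2 · a^-1 · D

["-2", "0", "-1", "0", "0", "0", "1", "0"]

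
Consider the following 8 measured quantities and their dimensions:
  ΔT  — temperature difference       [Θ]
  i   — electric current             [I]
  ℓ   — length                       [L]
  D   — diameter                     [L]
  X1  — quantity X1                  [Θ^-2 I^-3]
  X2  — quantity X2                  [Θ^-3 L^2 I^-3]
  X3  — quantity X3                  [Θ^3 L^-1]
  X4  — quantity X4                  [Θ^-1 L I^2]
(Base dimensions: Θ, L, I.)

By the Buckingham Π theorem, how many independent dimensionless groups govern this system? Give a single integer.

Exponent matrix [Θ,L,I] × [ΔT,i,ℓ,D,X1,X2,X3,X4]:
  Θ: [ 1  0  0  0 -2 -3  3 -1]
  L: [ 0  0  1  1  0  2 -1  1]
  I: [ 0  1  0  0 -3 -3  0  2]
Echelon form has 3 nonzero rows (pivots: ΔT,i,ℓ)
Π count = n − r = 8 − 3 = 5

5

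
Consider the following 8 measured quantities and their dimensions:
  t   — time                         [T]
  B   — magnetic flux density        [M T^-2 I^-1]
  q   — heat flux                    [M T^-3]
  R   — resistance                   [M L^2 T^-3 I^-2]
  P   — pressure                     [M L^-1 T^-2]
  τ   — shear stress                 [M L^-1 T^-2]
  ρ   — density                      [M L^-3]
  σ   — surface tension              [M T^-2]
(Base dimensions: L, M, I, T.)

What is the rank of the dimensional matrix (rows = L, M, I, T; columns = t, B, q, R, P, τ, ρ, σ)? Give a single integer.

Dimensional matrix (L×M×I×T by t×B×q×R×P×τ×ρ×σ):
  L: [ 0  0  0  2 -1 -1 -3  0]
  M: [ 0  1  1  1  1  1  1  1]
  I: [ 0 -1  0 -2  0  0  0  0]
  T: [ 1 -2 -3 -3 -2 -2  0 -2]
Row reduction gives pivot columns t,B,q,R; rank = 4

4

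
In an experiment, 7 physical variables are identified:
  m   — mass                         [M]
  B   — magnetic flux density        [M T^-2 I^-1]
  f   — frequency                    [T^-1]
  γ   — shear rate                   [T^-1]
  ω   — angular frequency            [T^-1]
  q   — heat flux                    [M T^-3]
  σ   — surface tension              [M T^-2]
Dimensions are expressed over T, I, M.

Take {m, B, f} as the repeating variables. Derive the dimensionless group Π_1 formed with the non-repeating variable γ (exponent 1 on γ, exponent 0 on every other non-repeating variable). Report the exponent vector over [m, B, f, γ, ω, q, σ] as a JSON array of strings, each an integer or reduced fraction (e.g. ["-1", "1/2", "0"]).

Exponent matrix [T,I,M] × [m,B,f,γ,ω,q,σ]:
  T: [ 0 -2 -1 -1 -1 -3 -2]
  I: [ 0 -1  0  0  0  0  0]
  M: [ 1  1  0  0  0  1  1]
RREF → pivots at {m,B,f} ⇒ r = 3
Pivot set = {m,B,f}, free = {γ,ω,q,σ}
RREF:
  r0: [   1    0    0    0    0    1    1]
  r1: [   0    1    0    0    0    0    0]
  r2: [   0    0    1    1    1    3    2]
Fix exponent of γ at 1, ω at 0, q at 0, σ at 0; solve each RREF row for its pivot's exponent:
  r0: exp(m) + (0)·1 = 0 ⇒ exp(m) = 0
  r1: exp(B) + (0)·1 = 0 ⇒ exp(B) = 0
  r2: exp(f) + (1)·1 = 0 ⇒ exp(f) = -1
Π_1 = f^-1 · γ

["0", "0", "-1", "1", "0", "0", "0"]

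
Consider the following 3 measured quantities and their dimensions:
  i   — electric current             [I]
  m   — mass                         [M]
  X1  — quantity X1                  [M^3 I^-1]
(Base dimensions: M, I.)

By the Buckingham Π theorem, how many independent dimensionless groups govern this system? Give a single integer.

1

Exponent matrix [M,I] × [i,m,X1]:
  M: [ 0  1  3]
  I: [ 1  0 -1]
Row reduction gives pivot columns i,m; rank = 2
Π count = n − r = 3 − 2 = 1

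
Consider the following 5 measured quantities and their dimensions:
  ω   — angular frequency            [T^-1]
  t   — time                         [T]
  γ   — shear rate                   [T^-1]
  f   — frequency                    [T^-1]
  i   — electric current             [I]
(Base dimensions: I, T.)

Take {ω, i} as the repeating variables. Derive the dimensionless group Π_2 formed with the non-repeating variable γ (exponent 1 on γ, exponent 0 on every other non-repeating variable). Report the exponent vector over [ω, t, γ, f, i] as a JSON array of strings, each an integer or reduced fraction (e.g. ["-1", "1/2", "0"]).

["-1", "0", "1", "0", "0"]

Exponent matrix [I,T] × [ω,t,γ,f,i]:
  I: [ 0  0  0  0  1]
  T: [-1  1 -1 -1  0]
RREF → pivots at {ω,i} ⇒ r = 2
Repeat: ω,i; free: t,γ,f
RREF:
  r0: [   1   -1    1    1    0]
  r1: [   0    0    0    0    1]
Fix exponent of γ at 1, t at 0, f at 0; solve each RREF row for its pivot's exponent:
  r0: exp(ω) + (1)·1 = 0 ⇒ exp(ω) = -1
  r1: exp(i) + (0)·1 = 0 ⇒ exp(i) = 0
Π_2 = ω^-1 · γ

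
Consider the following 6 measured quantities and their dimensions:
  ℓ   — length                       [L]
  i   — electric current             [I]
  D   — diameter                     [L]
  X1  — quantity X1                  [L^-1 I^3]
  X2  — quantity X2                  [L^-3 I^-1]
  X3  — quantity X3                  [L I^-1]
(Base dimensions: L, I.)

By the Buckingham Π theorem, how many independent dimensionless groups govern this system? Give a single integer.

Exponent matrix [L,I] × [ℓ,i,D,X1,X2,X3]:
  L: [ 1  0  1 -1 -3  1]
  I: [ 0  1  0  3 -1 -1]
RREF → pivots at {ℓ,i} ⇒ r = 2
Π count = n − r = 6 − 2 = 4

4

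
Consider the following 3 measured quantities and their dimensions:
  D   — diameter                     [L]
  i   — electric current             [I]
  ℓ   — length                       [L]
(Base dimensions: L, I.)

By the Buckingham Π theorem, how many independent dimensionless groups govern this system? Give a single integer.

Write exponents as rows L,I / cols D,i,ℓ:
  L: [ 1  0  1]
  I: [ 0  1  0]
Row reduction gives pivot columns D,i; rank = 2
3 vars − rank 2 = 1 Π group

1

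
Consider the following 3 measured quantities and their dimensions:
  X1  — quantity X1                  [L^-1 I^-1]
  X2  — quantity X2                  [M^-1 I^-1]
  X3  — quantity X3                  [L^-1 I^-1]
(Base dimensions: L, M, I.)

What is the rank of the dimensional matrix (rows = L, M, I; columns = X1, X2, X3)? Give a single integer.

2

Write exponents as rows L,M,I / cols X1,X2,X3:
  L: [-1  0 -1]
  M: [ 0 -1  0]
  I: [-1 -1 -1]
RREF → pivots at {X1,X2} ⇒ r = 2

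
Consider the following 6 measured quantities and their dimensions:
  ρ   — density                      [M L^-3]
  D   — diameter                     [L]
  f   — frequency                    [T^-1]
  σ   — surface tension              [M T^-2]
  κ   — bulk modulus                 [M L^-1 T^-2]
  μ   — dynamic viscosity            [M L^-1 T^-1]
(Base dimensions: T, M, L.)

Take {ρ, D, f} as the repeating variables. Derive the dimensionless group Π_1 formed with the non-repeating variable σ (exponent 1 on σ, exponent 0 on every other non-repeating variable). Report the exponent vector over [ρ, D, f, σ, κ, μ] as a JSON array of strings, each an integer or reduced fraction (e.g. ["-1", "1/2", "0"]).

Exponent matrix [T,M,L] × [ρ,D,f,σ,κ,μ]:
  T: [ 0  0 -1 -2 -2 -1]
  M: [ 1  0  0  1  1  1]
  L: [-3  1  0  0 -1 -1]
Echelon form has 3 nonzero rows (pivots: ρ,D,f)
Pivot set = {ρ,D,f}, free = {σ,κ,μ}
RREF:
  r0: [   1    0    0    1    1    1]
  r1: [   0    1    0    3    2    2]
  r2: [   0    0    1    2    2    1]
Fix exponent of σ at 1, κ at 0, μ at 0; solve each RREF row for its pivot's exponent:
  r0: exp(ρ) + (1)·1 = 0 ⇒ exp(ρ) = -1
  r1: exp(D) + (3)·1 = 0 ⇒ exp(D) = -3
  r2: exp(f) + (2)·1 = 0 ⇒ exp(f) = -2
Π_1 = ρ^-1 · D^-3 · f^-2 · σ

["-1", "-3", "-2", "1", "0", "0"]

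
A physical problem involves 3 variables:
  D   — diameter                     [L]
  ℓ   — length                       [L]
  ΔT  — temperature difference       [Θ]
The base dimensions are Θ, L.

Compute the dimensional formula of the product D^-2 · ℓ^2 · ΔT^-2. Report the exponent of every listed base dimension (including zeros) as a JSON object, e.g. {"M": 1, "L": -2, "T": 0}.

Write exponents as rows Θ,L / cols D,ℓ,ΔT:
  Θ: [ 0  0  1]
  L: [ 1  1  0]
  [Θ]: (-2)·0+(2)·0+(-2)·1 = -2
  [L]: (-2)·1+(2)·1+(-2)·0 = 0
⇒ Θ^-2

{"Θ": -2, "L": 0}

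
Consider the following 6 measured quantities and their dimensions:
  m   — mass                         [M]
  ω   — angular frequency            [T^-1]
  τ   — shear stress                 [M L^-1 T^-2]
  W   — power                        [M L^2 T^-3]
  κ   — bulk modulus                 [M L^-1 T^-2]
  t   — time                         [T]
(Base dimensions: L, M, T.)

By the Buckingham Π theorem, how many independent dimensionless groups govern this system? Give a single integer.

3

Write exponents as rows L,M,T / cols m,ω,τ,W,κ,t:
  L: [ 0  0 -1  2 -1  0]
  M: [ 1  0  1  1  1  0]
  T: [ 0 -1 -2 -3 -2  1]
RREF → pivots at {m,ω,τ} ⇒ r = 3
6 vars − rank 3 = 3 Π groups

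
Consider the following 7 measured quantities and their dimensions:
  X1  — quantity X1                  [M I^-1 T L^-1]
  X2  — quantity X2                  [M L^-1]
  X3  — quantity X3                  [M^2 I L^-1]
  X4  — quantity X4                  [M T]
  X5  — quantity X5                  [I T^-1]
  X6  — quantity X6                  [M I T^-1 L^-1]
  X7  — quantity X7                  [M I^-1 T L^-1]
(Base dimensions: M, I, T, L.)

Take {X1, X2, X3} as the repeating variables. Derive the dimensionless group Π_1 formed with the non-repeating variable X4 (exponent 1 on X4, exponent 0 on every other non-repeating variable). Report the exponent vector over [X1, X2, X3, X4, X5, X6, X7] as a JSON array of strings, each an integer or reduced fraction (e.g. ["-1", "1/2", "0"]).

Dimensional matrix (M×I×T×L by X1×X2×X3×X4×X5×X6×X7):
  M: [ 1  1  2  1  0  1  1]
  I: [-1  0  1  0  1  1 -1]
  T: [ 1  0  0  1 -1 -1  1]
  L: [-1 -1 -1  0  0 -1 -1]
RREF → pivots at {X1,X2,X3} ⇒ r = 3
Repeat: X1,X2,X3; free: X4,X5,X6,X7
RREF:
  r0: [   1    0    0    1   -1   -1    1]
  r1: [   0    1    0   -2    1    2    0]
  r2: [   0    0    1    1    0    0    0]
  r3: [   0    0    0    0    0    0    0]
Fix exponent of X4 at 1, X5 at 0, X6 at 0, X7 at 0; solve each RREF row for its pivot's exponent:
  r0: exp(X1) + (1)·1 = 0 ⇒ exp(X1) = -1
  r1: exp(X2) + (-2)·1 = 0 ⇒ exp(X2) = 2
  r2: exp(X3) + (1)·1 = 0 ⇒ exp(X3) = -1
Π_1 = X1^-1 · X2^2 · X3^-1 · X4

["-1", "2", "-1", "1", "0", "0", "0"]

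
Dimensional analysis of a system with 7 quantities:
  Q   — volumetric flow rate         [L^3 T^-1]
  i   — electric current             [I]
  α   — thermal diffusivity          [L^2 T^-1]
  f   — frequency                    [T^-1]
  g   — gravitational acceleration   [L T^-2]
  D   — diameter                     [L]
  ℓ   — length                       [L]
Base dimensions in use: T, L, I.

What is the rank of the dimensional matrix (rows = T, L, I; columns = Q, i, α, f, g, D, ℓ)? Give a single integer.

3

Write exponents as rows T,L,I / cols Q,i,α,f,g,D,ℓ:
  T: [-1  0 -1 -1 -2  0  0]
  L: [ 3  0  2  0  1  1  1]
  I: [ 0  1  0  0  0  0  0]
Echelon form has 3 nonzero rows (pivots: Q,i,α)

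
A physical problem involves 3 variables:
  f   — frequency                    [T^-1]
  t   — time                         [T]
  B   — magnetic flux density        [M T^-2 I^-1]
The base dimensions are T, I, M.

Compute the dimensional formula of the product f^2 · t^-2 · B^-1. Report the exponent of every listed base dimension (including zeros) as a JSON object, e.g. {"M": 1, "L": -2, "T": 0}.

Dimensional matrix (T×I×M by f×t×B):
  T: [-1  1 -2]
  I: [ 0  0 -1]
  M: [ 0  0  1]
  [T]: (2)·-1+(-2)·1+(-1)·-2 = -2
  [I]: (2)·0+(-2)·0+(-1)·-1 = 1
  [M]: (2)·0+(-2)·0+(-1)·1 = -1
⇒ T^-2 I M^-1

{"T": -2, "I": 1, "M": -1}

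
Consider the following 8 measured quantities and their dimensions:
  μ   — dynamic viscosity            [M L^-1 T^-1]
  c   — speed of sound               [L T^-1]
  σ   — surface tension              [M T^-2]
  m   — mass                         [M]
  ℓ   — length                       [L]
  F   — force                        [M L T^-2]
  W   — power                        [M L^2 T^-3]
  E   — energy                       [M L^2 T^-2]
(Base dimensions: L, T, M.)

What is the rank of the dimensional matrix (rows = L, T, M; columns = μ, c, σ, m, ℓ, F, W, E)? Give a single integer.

Exponent matrix [L,T,M] × [μ,c,σ,m,ℓ,F,W,E]:
  L: [-1  1  0  0  1  1  2  2]
  T: [-1 -1 -2  0  0 -2 -3 -2]
  M: [ 1  0  1  1  0  1  1  1]
Echelon form has 3 nonzero rows (pivots: μ,c,m)

3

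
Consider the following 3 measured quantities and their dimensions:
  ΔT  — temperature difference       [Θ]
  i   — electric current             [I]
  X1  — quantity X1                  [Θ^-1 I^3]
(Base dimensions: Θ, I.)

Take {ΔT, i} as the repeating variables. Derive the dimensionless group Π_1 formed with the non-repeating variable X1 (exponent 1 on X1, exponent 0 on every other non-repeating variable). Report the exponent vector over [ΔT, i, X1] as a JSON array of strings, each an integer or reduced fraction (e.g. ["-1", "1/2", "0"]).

Write exponents as rows Θ,I / cols ΔT,i,X1:
  Θ: [ 1  0 -1]
  I: [ 0  1  3]
Row reduction gives pivot columns ΔT,i; rank = 2
Repeat: ΔT,i; free: X1
RREF:
  r0: [   1    0   -1]
  r1: [   0    1    3]
Fix exponent of X1 at 1; solve each RREF row for its pivot's exponent:
  r0: exp(ΔT) + (-1)·1 = 0 ⇒ exp(ΔT) = 1
  r1: exp(i) + (3)·1 = 0 ⇒ exp(i) = -3
Π_1 = ΔT · i^-3 · X1

["1", "-3", "1"]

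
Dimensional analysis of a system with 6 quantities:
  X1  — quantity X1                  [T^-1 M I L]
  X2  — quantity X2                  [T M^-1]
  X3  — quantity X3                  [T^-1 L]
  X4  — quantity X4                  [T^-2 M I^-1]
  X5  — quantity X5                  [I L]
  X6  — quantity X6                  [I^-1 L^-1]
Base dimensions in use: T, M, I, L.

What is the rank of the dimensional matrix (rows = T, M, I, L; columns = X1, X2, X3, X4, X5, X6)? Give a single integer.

Exponent matrix [T,M,I,L] × [X1,X2,X3,X4,X5,X6]:
  T: [-1  1 -1 -2  0  0]
  M: [ 1 -1  0  1  0  0]
  I: [ 1  0  0 -1  1 -1]
  L: [ 1  0  1  0  1 -1]
RREF → pivots at {X1,X2,X3} ⇒ r = 3

3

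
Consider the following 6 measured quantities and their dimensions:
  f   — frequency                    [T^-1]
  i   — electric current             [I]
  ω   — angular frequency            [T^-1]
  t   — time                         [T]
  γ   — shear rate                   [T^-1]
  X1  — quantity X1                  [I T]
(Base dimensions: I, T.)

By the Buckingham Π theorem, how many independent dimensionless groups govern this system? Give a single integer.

Exponent matrix [I,T] × [f,i,ω,t,γ,X1]:
  I: [ 0  1  0  0  0  1]
  T: [-1  0 -1  1 -1  1]
Row reduction gives pivot columns f,i; rank = 2
Π count = n − r = 6 − 2 = 4

4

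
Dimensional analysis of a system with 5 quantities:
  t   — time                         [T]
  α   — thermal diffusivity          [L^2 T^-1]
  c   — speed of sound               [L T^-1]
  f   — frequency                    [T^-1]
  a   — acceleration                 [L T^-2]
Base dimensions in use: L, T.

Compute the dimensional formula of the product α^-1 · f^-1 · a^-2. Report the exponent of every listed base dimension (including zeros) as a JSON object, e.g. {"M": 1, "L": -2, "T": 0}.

Exponent matrix [L,T] × [t,α,c,f,a]:
  L: [ 0  2  1  0  1]
  T: [ 1 -1 -1 -1 -2]
  [L]: (-1)·2+(-1)·0+(-2)·1 = -4
  [T]: (-1)·-1+(-1)·-1+(-2)·-2 = 6
⇒ L^-4 T^6

{"L": -4, "T": 6}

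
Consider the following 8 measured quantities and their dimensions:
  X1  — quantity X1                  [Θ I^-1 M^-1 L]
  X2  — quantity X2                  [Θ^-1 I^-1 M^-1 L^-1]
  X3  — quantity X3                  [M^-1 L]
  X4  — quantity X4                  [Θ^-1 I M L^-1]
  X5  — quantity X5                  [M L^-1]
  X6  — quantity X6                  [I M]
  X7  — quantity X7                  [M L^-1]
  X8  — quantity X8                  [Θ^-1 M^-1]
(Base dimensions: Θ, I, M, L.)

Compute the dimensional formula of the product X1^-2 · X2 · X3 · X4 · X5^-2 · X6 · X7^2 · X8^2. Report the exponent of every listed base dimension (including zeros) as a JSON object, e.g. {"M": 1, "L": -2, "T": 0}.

Dimensional matrix (Θ×I×M×L by X1×X2×X3×X4×X5×X6×X7×X8):
  Θ: [ 1 -1  0 -1  0  0  0 -1]
  I: [-1 -1  0  1  0  1  0  0]
  M: [-1 -1 -1  1  1  1  1 -1]
  L: [ 1 -1  1 -1 -1  0 -1  0]
  [Θ]: (-2)·1+(1)·-1+(1)·0+(1)·-1+(-2)·0+(1)·0+(2)·0+(2)·-1 = -6
  [I]: (-2)·-1+(1)·-1+(1)·0+(1)·1+(-2)·0+(1)·1+(2)·0+(2)·0 = 3
  [M]: (-2)·-1+(1)·-1+(1)·-1+(1)·1+(-2)·1+(1)·1+(2)·1+(2)·-1 = 0
  [L]: (-2)·1+(1)·-1+(1)·1+(1)·-1+(-2)·-1+(1)·0+(2)·-1+(2)·0 = -3
⇒ Θ^-6 I^3 L^-3

{"Θ": -6, "I": 3, "M": 0, "L": -3}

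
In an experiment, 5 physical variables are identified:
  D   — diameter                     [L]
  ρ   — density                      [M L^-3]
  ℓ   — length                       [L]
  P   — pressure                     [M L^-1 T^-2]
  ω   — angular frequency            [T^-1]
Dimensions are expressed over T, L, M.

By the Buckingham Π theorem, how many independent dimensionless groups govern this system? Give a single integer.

Exponent matrix [T,L,M] × [D,ρ,ℓ,P,ω]:
  T: [ 0  0  0 -2 -1]
  L: [ 1 -3  1 -1  0]
  M: [ 0  1  0  1  0]
RREF → pivots at {D,ρ,P} ⇒ r = 3
5 vars − rank 3 = 2 Π groups

2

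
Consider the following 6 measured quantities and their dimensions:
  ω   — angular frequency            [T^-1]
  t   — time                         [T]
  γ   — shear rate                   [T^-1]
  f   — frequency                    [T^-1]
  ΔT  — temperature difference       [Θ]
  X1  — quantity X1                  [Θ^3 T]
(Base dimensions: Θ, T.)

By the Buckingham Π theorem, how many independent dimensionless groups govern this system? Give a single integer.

Dimensional matrix (Θ×T by ω×t×γ×f×ΔT×X1):
  Θ: [ 0  0  0  0  1  3]
  T: [-1  1 -1 -1  0  1]
RREF → pivots at {ω,ΔT} ⇒ r = 2
6 vars − rank 2 = 4 Π groups

4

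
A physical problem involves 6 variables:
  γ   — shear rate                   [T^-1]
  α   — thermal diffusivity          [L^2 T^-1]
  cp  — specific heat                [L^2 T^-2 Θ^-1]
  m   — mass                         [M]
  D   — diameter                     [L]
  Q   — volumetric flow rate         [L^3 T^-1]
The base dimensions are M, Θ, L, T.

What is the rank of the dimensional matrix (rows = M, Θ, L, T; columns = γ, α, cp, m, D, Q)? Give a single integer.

Dimensional matrix (M×Θ×L×T by γ×α×cp×m×D×Q):
  M: [ 0  0  0  1  0  0]
  Θ: [ 0  0 -1  0  0  0]
  L: [ 0  2  2  0  1  3]
  T: [-1 -1 -2  0  0 -1]
Row reduction gives pivot columns γ,α,cp,m; rank = 4

4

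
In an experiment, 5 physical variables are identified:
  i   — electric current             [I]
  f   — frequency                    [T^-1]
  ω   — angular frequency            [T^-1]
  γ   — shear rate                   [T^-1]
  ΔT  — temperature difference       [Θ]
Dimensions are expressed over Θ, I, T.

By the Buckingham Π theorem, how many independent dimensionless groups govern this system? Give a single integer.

2

Dimensional matrix (Θ×I×T by i×f×ω×γ×ΔT):
  Θ: [ 0  0  0  0  1]
  I: [ 1  0  0  0  0]
  T: [ 0 -1 -1 -1  0]
Row reduction gives pivot columns i,f,ΔT; rank = 3
Π count = n − r = 5 − 3 = 2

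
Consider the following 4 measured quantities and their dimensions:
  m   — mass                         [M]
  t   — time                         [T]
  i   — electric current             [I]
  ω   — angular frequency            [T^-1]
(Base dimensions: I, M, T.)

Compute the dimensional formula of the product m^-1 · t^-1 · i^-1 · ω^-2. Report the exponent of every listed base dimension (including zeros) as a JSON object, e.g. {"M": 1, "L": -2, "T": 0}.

{"I": -1, "M": -1, "T": 1}

Exponent matrix [I,M,T] × [m,t,i,ω]:
  I: [ 0  0  1  0]
  M: [ 1  0  0  0]
  T: [ 0  1  0 -1]
  [I]: (-1)·0+(-1)·0+(-1)·1+(-2)·0 = -1
  [M]: (-1)·1+(-1)·0+(-1)·0+(-2)·0 = -1
  [T]: (-1)·0+(-1)·1+(-1)·0+(-2)·-1 = 1
⇒ I^-1 M^-1 T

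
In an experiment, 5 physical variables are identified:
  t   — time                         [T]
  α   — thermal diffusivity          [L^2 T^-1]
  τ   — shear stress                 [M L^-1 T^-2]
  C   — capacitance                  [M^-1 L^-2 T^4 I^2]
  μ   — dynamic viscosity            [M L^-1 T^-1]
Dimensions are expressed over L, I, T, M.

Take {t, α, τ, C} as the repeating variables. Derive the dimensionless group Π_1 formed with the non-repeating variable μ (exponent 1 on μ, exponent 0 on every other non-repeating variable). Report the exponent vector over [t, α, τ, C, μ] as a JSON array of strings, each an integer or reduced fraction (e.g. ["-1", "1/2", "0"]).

Exponent matrix [L,I,T,M] × [t,α,τ,C,μ]:
  L: [ 0  2 -1 -2 -1]
  I: [ 0  0  0  2  0]
  T: [ 1 -1 -2  4 -1]
  M: [ 0  0  1 -1  1]
Row reduction gives pivot columns t,α,τ,C; rank = 4
Pivot set = {t,α,τ,C}, free = {μ}
RREF:
  r0: [   1    0    0    0    1]
  r1: [   0    1    0    0    0]
  r2: [   0    0    1    0    1]
  r3: [   0    0    0    1    0]
Fix exponent of μ at 1; solve each RREF row for its pivot's exponent:
  r0: exp(t) + (1)·1 = 0 ⇒ exp(t) = -1
  r1: exp(α) + (0)·1 = 0 ⇒ exp(α) = 0
  r2: exp(τ) + (1)·1 = 0 ⇒ exp(τ) = -1
  r3: exp(C) + (0)·1 = 0 ⇒ exp(C) = 0
Π_1 = t^-1 · τ^-1 · μ

["-1", "0", "-1", "0", "1"]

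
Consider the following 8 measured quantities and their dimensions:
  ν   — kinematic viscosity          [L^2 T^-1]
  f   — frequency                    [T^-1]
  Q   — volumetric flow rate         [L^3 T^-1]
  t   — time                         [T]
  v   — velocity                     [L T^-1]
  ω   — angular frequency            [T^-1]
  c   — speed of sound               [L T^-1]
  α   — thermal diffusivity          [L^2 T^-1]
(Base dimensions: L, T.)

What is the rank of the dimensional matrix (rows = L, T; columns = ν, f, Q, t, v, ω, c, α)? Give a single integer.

2

Dimensional matrix (L×T by ν×f×Q×t×v×ω×c×α):
  L: [ 2  0  3  0  1  0  1  2]
  T: [-1 -1 -1  1 -1 -1 -1 -1]
Row reduction gives pivot columns ν,f; rank = 2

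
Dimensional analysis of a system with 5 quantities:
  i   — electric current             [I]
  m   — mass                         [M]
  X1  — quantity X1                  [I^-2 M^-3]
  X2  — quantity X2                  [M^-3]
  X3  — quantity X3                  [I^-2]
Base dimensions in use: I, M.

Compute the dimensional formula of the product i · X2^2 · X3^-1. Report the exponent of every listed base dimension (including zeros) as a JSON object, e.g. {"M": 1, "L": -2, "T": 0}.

Dimensional matrix (I×M by i×m×X1×X2×X3):
  I: [ 1  0 -2  0 -2]
  M: [ 0  1 -3 -3  0]
  [I]: (1)·1+(2)·0+(-1)·-2 = 3
  [M]: (1)·0+(2)·-3+(-1)·0 = -6
⇒ I^3 M^-6

{"I": 3, "M": -6}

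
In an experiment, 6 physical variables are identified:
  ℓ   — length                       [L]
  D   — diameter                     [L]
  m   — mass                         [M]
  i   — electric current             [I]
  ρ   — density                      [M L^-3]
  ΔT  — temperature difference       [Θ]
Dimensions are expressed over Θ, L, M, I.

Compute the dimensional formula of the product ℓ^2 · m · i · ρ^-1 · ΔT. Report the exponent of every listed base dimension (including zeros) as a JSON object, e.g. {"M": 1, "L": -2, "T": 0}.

{"Θ": 1, "L": 5, "M": 0, "I": 1}

Exponent matrix [Θ,L,M,I] × [ℓ,D,m,i,ρ,ΔT]:
  Θ: [ 0  0  0  0  0  1]
  L: [ 1  1  0  0 -3  0]
  M: [ 0  0  1  0  1  0]
  I: [ 0  0  0  1  0  0]
  [Θ]: (2)·0+(1)·0+(1)·0+(-1)·0+(1)·1 = 1
  [L]: (2)·1+(1)·0+(1)·0+(-1)·-3+(1)·0 = 5
  [M]: (2)·0+(1)·1+(1)·0+(-1)·1+(1)·0 = 0
  [I]: (2)·0+(1)·0+(1)·1+(-1)·0+(1)·0 = 1
⇒ Θ L^5 I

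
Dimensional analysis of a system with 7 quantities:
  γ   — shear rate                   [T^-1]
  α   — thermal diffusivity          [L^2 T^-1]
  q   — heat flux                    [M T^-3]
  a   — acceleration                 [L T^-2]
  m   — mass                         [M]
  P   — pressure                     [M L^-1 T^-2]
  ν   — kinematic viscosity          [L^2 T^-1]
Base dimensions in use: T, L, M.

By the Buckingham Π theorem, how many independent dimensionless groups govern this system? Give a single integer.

4

Dimensional matrix (T×L×M by γ×α×q×a×m×P×ν):
  T: [-1 -1 -3 -2  0 -2 -1]
  L: [ 0  2  0  1  0 -1  2]
  M: [ 0  0  1  0  1  1  0]
Echelon form has 3 nonzero rows (pivots: γ,α,q)
n=7, r=3 ⇒ 4 dimensionless groups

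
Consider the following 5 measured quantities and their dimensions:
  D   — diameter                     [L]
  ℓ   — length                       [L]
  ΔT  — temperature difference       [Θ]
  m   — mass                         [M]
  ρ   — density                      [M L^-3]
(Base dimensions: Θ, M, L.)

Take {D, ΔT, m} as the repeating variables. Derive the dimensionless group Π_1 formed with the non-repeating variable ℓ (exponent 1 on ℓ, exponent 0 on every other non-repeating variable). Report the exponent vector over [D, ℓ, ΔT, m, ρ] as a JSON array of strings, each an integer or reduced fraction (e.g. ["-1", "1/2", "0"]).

Write exponents as rows Θ,M,L / cols D,ℓ,ΔT,m,ρ:
  Θ: [ 0  0  1  0  0]
  M: [ 0  0  0  1  1]
  L: [ 1  1  0  0 -3]
Row reduction gives pivot columns D,ΔT,m; rank = 3
Pivot set = {D,ΔT,m}, free = {ℓ,ρ}
RREF:
  r0: [   1    1    0    0   -3]
  r1: [   0    0    1    0    0]
  r2: [   0    0    0    1    1]
Fix exponent of ℓ at 1, ρ at 0; solve each RREF row for its pivot's exponent:
  r0: exp(D) + (1)·1 = 0 ⇒ exp(D) = -1
  r1: exp(ΔT) + (0)·1 = 0 ⇒ exp(ΔT) = 0
  r2: exp(m) + (0)·1 = 0 ⇒ exp(m) = 0
Π_1 = D^-1 · ℓ

["-1", "1", "0", "0", "0"]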